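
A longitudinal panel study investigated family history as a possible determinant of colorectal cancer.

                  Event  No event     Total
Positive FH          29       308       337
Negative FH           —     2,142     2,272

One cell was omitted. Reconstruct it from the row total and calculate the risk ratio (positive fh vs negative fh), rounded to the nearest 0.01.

1.50

The missing cell is in the unexposed row: 2272 − 2142 = 130.
So a = 29, b = 308, c = 130, d = 2142.
RR = [a/(a+b)] / [c/(c+d)] = (29/337) / (130/2272) = 0.08605/0.05722 = 1.50395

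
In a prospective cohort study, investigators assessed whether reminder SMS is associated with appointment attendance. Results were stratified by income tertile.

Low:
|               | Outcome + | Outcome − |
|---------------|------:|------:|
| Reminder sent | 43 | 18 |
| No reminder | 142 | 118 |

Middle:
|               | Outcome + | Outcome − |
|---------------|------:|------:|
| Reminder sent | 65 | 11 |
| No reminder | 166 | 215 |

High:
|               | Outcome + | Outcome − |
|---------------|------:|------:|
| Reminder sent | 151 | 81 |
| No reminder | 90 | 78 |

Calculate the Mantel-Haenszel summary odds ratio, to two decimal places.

2.51

OR_MH = Σ(aᵢdᵢ/nᵢ) / Σ(bᵢcᵢ/nᵢ), where nᵢ is the stratum total.
Stratum 1 (Low): n = 321; a·d/n = 43·118/321 = 15.8069; b·c/n = 18·142/321 = 7.9626
Stratum 2 (Middle): n = 457; a·d/n = 65·215/457 = 30.5799; b·c/n = 11·166/457 = 3.9956
Stratum 3 (High): n = 400; a·d/n = 151·78/400 = 29.4450; b·c/n = 81·90/400 = 18.2250
OR_MH = (15.8069 + 30.5799 + 29.4450) / (7.9626 + 3.9956 + 18.2250) = 75.8317 / 30.1832 = 2.51238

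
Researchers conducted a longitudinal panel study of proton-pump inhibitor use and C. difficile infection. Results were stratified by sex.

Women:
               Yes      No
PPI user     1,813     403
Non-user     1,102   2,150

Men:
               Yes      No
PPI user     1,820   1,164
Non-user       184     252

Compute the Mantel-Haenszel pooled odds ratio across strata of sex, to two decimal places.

OR_MH = Σ(aᵢdᵢ/nᵢ) / Σ(bᵢcᵢ/nᵢ), where nᵢ is the stratum total.
Stratum 1 (Women): n = 5468; a·d/n = 1813·2150/5468 = 712.8658; b·c/n = 403·1102/5468 = 81.2191
Stratum 2 (Men): n = 3420; a·d/n = 1820·252/3420 = 134.1053; b·c/n = 1164·184/3420 = 62.6246
OR_MH = (712.8658 + 134.1053) / (81.2191 + 62.6246) = 846.9710 / 143.8437 = 5.88814

5.89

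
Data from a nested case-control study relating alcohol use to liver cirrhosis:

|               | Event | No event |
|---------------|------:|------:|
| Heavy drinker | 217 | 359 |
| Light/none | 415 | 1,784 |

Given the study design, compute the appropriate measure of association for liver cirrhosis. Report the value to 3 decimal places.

2.598

Cells: a = 217, b = 359, c = 415, d = 1784.
This is a nested case-control study: participants were sampled on outcome status, so risks in the source population cannot be estimated directly — relative risk is not valid here. The odds ratio is the appropriate measure.
OR = (a·d)/(b·c) = (217 × 1784) / (359 × 415) = 387128 / 148985 = 2.59844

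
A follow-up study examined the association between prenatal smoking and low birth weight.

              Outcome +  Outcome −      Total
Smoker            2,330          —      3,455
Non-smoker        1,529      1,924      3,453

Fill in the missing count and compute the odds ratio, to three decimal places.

2.606

The missing cell is in the exposed row: 3455 − 2330 = 1125.
So a = 2330, b = 1125, c = 1529, d = 1924.
OR = (a·d)/(b·c) = (2330 × 1924) / (1125 × 1529) = 4482920 / 1720125 = 2.60616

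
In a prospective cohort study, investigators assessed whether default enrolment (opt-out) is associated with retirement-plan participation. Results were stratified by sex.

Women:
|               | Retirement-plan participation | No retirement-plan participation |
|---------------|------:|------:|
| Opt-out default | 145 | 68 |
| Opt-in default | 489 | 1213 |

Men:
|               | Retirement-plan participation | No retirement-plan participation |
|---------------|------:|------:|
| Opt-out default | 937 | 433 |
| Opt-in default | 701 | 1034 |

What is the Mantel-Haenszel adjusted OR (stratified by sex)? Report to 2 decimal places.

OR_MH = Σ(aᵢdᵢ/nᵢ) / Σ(bᵢcᵢ/nᵢ), where nᵢ is the stratum total.
Stratum 1 (Women): n = 1915; a·d/n = 145·1213/1915 = 91.8460; b·c/n = 68·489/1915 = 17.3640
Stratum 2 (Men): n = 3105; a·d/n = 937·1034/3105 = 312.0316; b·c/n = 433·701/3105 = 97.7562
OR_MH = (91.8460 + 312.0316) / (17.3640 + 97.7562) = 403.8775 / 115.1202 = 3.50831

3.51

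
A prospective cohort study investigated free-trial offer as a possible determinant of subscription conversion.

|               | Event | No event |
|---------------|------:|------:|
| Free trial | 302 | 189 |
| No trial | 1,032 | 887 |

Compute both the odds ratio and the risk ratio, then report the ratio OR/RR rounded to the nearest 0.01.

Cells: a = 302, b = 189, c = 1032, d = 887.
OR = (302·887)/(189·1032) = 267874/195048 = 1.37337
Risk in exposed = 302/491 = 0.61507; risk in unexposed = 1032/1919 = 0.53778; RR = 1.14372
OR/RR = 1.37337 / 1.14372 = 1.20079
The outcome is not rare, so the OR lies further from 1 than the RR.

1.20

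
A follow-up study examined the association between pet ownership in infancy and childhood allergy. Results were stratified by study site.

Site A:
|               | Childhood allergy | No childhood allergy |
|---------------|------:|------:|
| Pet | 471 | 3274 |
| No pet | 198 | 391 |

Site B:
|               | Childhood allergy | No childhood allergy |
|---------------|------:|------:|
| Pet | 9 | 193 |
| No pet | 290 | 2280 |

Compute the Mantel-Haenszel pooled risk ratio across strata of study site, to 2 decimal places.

0.38

RR_MH = Σ(aᵢ·n₀ᵢ/nᵢ) / Σ(cᵢ·n₁ᵢ/nᵢ), with n₁ᵢ = aᵢ+bᵢ (exposed), n₀ᵢ = cᵢ+dᵢ (unexposed), nᵢ = n₁ᵢ+n₀ᵢ.
Stratum 1 (Site A): n₁ = 3745, n₀ = 589, n = 4334; a·n₀/n = 471·589/4334 = 64.0099; c·n₁/n = 198·3745/4334 = 171.0914
Stratum 2 (Site B): n₁ = 202, n₀ = 2570, n = 2772; a·n₀/n = 9·2570/2772 = 8.3442; c·n₁/n = 290·202/2772 = 21.1328
RR_MH = (64.0099 + 8.3442) / (171.0914 + 21.1328) = 72.3541 / 192.2241 = 0.37640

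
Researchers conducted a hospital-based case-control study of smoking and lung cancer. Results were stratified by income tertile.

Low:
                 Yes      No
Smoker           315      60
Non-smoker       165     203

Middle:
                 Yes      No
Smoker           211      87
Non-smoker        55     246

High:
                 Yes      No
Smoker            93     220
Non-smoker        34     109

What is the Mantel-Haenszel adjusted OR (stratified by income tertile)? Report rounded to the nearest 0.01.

OR_MH = Σ(aᵢdᵢ/nᵢ) / Σ(bᵢcᵢ/nᵢ), where nᵢ is the stratum total.
Stratum 1 (Low): n = 743; a·d/n = 315·203/743 = 86.0633; b·c/n = 60·165/743 = 13.3244
Stratum 2 (Middle): n = 599; a·d/n = 211·246/599 = 86.6544; b·c/n = 87·55/599 = 7.9883
Stratum 3 (High): n = 456; a·d/n = 93·109/456 = 22.2303; b·c/n = 220·34/456 = 16.4035
OR_MH = (86.0633 + 86.6544 + 22.2303) / (13.3244 + 7.9883 + 16.4035) = 194.9479 / 37.7162 = 5.16881

5.17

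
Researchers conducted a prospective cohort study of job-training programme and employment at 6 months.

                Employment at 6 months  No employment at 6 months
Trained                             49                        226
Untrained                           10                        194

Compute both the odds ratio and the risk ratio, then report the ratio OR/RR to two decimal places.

1.16

Cells: a = 49, b = 226, c = 10, d = 194.
OR = (49·194)/(226·10) = 9506/2260 = 4.20619
Risk in exposed = 49/275 = 0.17818; risk in unexposed = 10/204 = 0.04902; RR = 3.63491
OR/RR = 4.20619 / 3.63491 = 1.15717
The outcome is not rare, so the OR lies further from 1 than the RR.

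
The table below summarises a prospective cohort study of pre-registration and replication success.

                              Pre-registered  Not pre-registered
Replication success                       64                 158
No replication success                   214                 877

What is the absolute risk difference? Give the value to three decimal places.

0.078

Reading the table with exposure as columns: a = 64 (Pre-registered, case), b = 214 (Pre-registered, non-case), c = 158 (Not pre-registered, case), d = 877.
Risk in exposed = 64/278 = 0.230216; risk in unexposed = 158/1035 = 0.152657.
Risk difference = 0.230216 − 0.152657 = 0.077559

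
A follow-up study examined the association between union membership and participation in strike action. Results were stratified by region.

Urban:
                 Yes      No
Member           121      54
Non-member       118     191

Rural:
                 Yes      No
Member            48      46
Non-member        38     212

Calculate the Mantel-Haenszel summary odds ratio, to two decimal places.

OR_MH = Σ(aᵢdᵢ/nᵢ) / Σ(bᵢcᵢ/nᵢ), where nᵢ is the stratum total.
Stratum 1 (Urban): n = 484; a·d/n = 121·191/484 = 47.7500; b·c/n = 54·118/484 = 13.1653
Stratum 2 (Rural): n = 344; a·d/n = 48·212/344 = 29.5814; b·c/n = 46·38/344 = 5.0814
OR_MH = (47.7500 + 29.5814) / (13.1653 + 5.0814) = 77.3314 / 18.2467 = 4.23811

4.24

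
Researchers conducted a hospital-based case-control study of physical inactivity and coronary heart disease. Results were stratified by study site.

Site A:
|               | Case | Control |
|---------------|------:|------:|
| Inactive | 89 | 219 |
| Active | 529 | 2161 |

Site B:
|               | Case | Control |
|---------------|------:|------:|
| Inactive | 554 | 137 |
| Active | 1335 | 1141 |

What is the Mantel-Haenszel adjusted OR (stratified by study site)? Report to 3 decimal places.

OR_MH = Σ(aᵢdᵢ/nᵢ) / Σ(bᵢcᵢ/nᵢ), where nᵢ is the stratum total.
Stratum 1 (Site A): n = 2998; a·d/n = 89·2161/2998 = 64.1524; b·c/n = 219·529/2998 = 38.6428
Stratum 2 (Site B): n = 3167; a·d/n = 554·1141/3167 = 199.5939; b·c/n = 137·1335/3167 = 57.7502
OR_MH = (64.1524 + 199.5939) / (38.6428 + 57.7502) = 263.7464 / 96.3930 = 2.73616

2.736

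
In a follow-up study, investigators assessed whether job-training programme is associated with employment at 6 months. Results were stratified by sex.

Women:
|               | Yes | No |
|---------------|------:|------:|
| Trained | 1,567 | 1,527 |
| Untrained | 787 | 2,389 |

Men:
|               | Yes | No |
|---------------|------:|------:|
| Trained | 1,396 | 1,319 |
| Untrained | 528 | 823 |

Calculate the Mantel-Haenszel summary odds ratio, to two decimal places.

2.42

OR_MH = Σ(aᵢdᵢ/nᵢ) / Σ(bᵢcᵢ/nᵢ), where nᵢ is the stratum total.
Stratum 1 (Women): n = 6270; a·d/n = 1567·2389/6270 = 597.0595; b·c/n = 1527·787/6270 = 191.6665
Stratum 2 (Men): n = 4066; a·d/n = 1396·823/4066 = 282.5647; b·c/n = 1319·528/4066 = 171.2818
OR_MH = (597.0595 + 282.5647) / (191.6665 + 171.2818) = 879.6242 / 362.9484 = 2.42355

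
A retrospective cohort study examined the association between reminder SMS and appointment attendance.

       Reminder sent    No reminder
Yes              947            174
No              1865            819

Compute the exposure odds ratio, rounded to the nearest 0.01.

Reading the table with exposure as columns: a = 947 (Reminder sent, case), b = 1865 (Reminder sent, non-case), c = 174 (No reminder, case), d = 819.
OR = (a·d)/(b·c) = (947 × 819) / (1865 × 174) = 775593 / 324510 = 2.39004
The odds of appointment attendance are about 2.39 times as high in the reminder sent group.

2.39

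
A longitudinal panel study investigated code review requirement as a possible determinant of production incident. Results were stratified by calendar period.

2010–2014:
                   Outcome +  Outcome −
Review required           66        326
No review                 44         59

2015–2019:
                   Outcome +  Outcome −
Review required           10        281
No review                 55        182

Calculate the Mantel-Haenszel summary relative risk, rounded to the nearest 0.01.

RR_MH = Σ(aᵢ·n₀ᵢ/nᵢ) / Σ(cᵢ·n₁ᵢ/nᵢ), with n₁ᵢ = aᵢ+bᵢ (exposed), n₀ᵢ = cᵢ+dᵢ (unexposed), nᵢ = n₁ᵢ+n₀ᵢ.
Stratum 1 (2010–2014): n₁ = 392, n₀ = 103, n = 495; a·n₀/n = 66·103/495 = 13.7333; c·n₁/n = 44·392/495 = 34.8444
Stratum 2 (2015–2019): n₁ = 291, n₀ = 237, n = 528; a·n₀/n = 10·237/528 = 4.4886; c·n₁/n = 55·291/528 = 30.3125
RR_MH = (13.7333 + 4.4886) / (34.8444 + 30.3125) = 18.2220 / 65.1569 = 0.27966

0.28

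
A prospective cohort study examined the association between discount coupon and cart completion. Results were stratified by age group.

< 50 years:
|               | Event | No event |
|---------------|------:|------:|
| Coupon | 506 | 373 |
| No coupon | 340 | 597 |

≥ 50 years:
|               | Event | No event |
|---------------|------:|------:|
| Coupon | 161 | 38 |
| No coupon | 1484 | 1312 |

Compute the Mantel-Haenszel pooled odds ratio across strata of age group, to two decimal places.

2.67

OR_MH = Σ(aᵢdᵢ/nᵢ) / Σ(bᵢcᵢ/nᵢ), where nᵢ is the stratum total.
Stratum 1 (< 50 years): n = 1816; a·d/n = 506·597/1816 = 166.3447; b·c/n = 373·340/1816 = 69.8348
Stratum 2 (≥ 50 years): n = 2995; a·d/n = 161·1312/2995 = 70.5282; b·c/n = 38·1484/2995 = 18.8287
OR_MH = (166.3447 + 70.5282) / (69.8348 + 18.8287) = 236.8729 / 88.6635 = 2.67159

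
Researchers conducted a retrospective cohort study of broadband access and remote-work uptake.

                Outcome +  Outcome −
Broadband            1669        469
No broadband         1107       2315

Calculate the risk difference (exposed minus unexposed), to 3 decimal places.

0.457

Cells: a = 1669, b = 469, c = 1107, d = 2315.
Risk in exposed = 1669/2138 = 0.780636; risk in unexposed = 1107/3422 = 0.323495.
Risk difference = 0.780636 − 0.323495 = 0.457141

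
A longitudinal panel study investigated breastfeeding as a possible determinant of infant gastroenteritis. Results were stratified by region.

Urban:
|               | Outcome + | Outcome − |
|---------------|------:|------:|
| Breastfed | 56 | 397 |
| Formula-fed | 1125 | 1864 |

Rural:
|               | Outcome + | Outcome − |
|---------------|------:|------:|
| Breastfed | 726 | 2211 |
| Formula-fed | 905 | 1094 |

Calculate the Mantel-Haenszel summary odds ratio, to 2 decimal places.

OR_MH = Σ(aᵢdᵢ/nᵢ) / Σ(bᵢcᵢ/nᵢ), where nᵢ is the stratum total.
Stratum 1 (Urban): n = 3442; a·d/n = 56·1864/3442 = 30.3266; b·c/n = 397·1125/3442 = 129.7574
Stratum 2 (Rural): n = 4936; a·d/n = 726·1094/4936 = 160.9084; b·c/n = 2211·905/4936 = 405.3799
OR_MH = (30.3266 + 160.9084) / (129.7574 + 405.3799) = 191.2350 / 535.1373 = 0.35736

0.36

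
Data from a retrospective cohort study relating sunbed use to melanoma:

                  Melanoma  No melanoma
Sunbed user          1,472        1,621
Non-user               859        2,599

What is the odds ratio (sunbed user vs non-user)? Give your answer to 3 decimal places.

2.748

Cells: a = 1472, b = 1621, c = 859, d = 2599.
OR = (a·d)/(b·c) = (1472 × 2599) / (1621 × 859) = 3825728 / 1392439 = 2.74750
The odds of melanoma are about 2.75 times as high in the sunbed user group.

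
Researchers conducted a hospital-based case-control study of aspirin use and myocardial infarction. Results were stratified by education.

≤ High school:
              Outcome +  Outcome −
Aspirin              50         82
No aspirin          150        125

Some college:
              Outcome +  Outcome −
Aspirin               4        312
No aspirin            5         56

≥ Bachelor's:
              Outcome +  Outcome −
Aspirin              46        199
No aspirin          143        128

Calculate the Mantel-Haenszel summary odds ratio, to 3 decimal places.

0.306

OR_MH = Σ(aᵢdᵢ/nᵢ) / Σ(bᵢcᵢ/nᵢ), where nᵢ is the stratum total.
Stratum 1 (≤ High school): n = 407; a·d/n = 50·125/407 = 15.3563; b·c/n = 82·150/407 = 30.2211
Stratum 2 (Some college): n = 377; a·d/n = 4·56/377 = 0.5942; b·c/n = 312·5/377 = 4.1379
Stratum 3 (≥ Bachelor's): n = 516; a·d/n = 46·128/516 = 11.4109; b·c/n = 199·143/516 = 55.1492
OR_MH = (15.3563 + 0.5942 + 11.4109) / (30.2211 + 4.1379 + 55.1492) = 27.3613 / 89.5083 = 0.30568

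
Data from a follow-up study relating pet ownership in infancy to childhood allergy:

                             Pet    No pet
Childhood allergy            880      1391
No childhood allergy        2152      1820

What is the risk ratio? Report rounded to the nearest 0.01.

0.67

Reading the table with exposure as columns: a = 880 (Pet, case), b = 2152 (Pet, non-case), c = 1391 (No pet, case), d = 1820.
Risk in exposed = 880/3032 = 0.29024; risk in unexposed = 1391/3211 = 0.43320.
RR = 0.29024 / 0.43320 = 0.66999
The risk is 33% lower among the exposed than among the unexposed.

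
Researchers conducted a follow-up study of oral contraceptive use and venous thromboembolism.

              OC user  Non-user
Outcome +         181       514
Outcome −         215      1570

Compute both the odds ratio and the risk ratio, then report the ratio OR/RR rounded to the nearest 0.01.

1.39

Reading the table with exposure as columns: a = 181 (OC user, case), b = 215 (OC user, non-case), c = 514 (Non-user, case), d = 1570.
OR = (181·1570)/(215·514) = 284170/110510 = 2.57144
Risk in exposed = 181/396 = 0.45707; risk in unexposed = 514/2084 = 0.24664; RR = 1.85318
OR/RR = 2.57144 / 1.85318 = 1.38758
The outcome is not rare, so the OR lies further from 1 than the RR.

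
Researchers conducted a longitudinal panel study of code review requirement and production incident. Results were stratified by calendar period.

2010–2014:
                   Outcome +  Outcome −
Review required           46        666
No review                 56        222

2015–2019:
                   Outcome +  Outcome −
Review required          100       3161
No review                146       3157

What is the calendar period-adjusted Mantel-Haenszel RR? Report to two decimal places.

0.56

RR_MH = Σ(aᵢ·n₀ᵢ/nᵢ) / Σ(cᵢ·n₁ᵢ/nᵢ), with n₁ᵢ = aᵢ+bᵢ (exposed), n₀ᵢ = cᵢ+dᵢ (unexposed), nᵢ = n₁ᵢ+n₀ᵢ.
Stratum 1 (2010–2014): n₁ = 712, n₀ = 278, n = 990; a·n₀/n = 46·278/990 = 12.9172; c·n₁/n = 56·712/990 = 40.2747
Stratum 2 (2015–2019): n₁ = 3261, n₀ = 3303, n = 6564; a·n₀/n = 100·3303/6564 = 50.3199; c·n₁/n = 146·3261/6564 = 72.5329
RR_MH = (12.9172 + 50.3199) / (40.2747 + 72.5329) = 63.2371 / 112.8077 = 0.56057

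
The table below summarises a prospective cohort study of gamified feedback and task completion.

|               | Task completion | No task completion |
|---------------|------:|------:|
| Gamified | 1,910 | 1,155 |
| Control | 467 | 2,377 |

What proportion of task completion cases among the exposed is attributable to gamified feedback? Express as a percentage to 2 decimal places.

73.65

Cells: a = 1910, b = 1155, c = 467, d = 2377.
Risk in exposed = 1910/3065 = 0.62316; risk in unexposed = 467/2844 = 0.16421.
RR = 0.62316/0.16421 = 3.79503
AR% = (RR − 1)/RR × 100 = (3.79503 − 1)/3.79503 × 100 = 73.6498%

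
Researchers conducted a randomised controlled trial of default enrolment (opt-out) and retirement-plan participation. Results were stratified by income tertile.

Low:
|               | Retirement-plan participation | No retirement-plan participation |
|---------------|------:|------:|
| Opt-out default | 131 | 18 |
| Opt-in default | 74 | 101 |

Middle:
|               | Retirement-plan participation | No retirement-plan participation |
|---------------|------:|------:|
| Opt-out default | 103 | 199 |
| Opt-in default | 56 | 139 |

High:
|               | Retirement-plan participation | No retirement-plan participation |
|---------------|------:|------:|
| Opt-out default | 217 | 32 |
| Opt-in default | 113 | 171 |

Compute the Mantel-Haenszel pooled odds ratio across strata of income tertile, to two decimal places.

OR_MH = Σ(aᵢdᵢ/nᵢ) / Σ(bᵢcᵢ/nᵢ), where nᵢ is the stratum total.
Stratum 1 (Low): n = 324; a·d/n = 131·101/324 = 40.8364; b·c/n = 18·74/324 = 4.1111
Stratum 2 (Middle): n = 497; a·d/n = 103·139/497 = 28.8068; b·c/n = 199·56/497 = 22.4225
Stratum 3 (High): n = 533; a·d/n = 217·171/533 = 69.6191; b·c/n = 32·113/533 = 6.7842
OR_MH = (40.8364 + 28.8068 + 69.6191) / (4.1111 + 22.4225 + 6.7842) = 139.2624 / 33.3179 = 4.17981

4.18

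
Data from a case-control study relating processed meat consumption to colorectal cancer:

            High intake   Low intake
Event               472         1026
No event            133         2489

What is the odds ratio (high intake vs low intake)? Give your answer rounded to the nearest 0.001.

Reading the table with exposure as columns: a = 472 (High intake, case), b = 133 (High intake, non-case), c = 1026 (Low intake, case), d = 2489.
OR = (a·d)/(b·c) = (472 × 2489) / (133 × 1026) = 1174808 / 136458 = 8.60930
The odds of colorectal cancer are about 8.61 times as high in the high intake group.

8.609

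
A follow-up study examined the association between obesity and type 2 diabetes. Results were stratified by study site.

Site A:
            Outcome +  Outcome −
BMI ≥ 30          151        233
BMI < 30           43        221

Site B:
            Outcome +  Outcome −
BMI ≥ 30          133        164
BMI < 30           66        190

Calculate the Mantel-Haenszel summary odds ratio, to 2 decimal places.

2.77

OR_MH = Σ(aᵢdᵢ/nᵢ) / Σ(bᵢcᵢ/nᵢ), where nᵢ is the stratum total.
Stratum 1 (Site A): n = 648; a·d/n = 151·221/648 = 51.4985; b·c/n = 233·43/648 = 15.4614
Stratum 2 (Site B): n = 553; a·d/n = 133·190/553 = 45.6962; b·c/n = 164·66/553 = 19.5732
OR_MH = (51.4985 + 45.6962) / (15.4614 + 19.5732) = 97.1947 / 35.0347 = 2.77424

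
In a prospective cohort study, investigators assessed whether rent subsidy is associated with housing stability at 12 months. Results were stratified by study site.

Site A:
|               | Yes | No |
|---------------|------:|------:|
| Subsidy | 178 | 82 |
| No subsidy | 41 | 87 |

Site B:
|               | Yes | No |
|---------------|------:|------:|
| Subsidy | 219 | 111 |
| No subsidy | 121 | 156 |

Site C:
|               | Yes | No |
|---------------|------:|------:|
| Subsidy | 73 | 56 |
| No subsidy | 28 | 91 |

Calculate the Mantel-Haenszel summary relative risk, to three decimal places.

1.796

RR_MH = Σ(aᵢ·n₀ᵢ/nᵢ) / Σ(cᵢ·n₁ᵢ/nᵢ), with n₁ᵢ = aᵢ+bᵢ (exposed), n₀ᵢ = cᵢ+dᵢ (unexposed), nᵢ = n₁ᵢ+n₀ᵢ.
Stratum 1 (Site A): n₁ = 260, n₀ = 128, n = 388; a·n₀/n = 178·128/388 = 58.7216; c·n₁/n = 41·260/388 = 27.4742
Stratum 2 (Site B): n₁ = 330, n₀ = 277, n = 607; a·n₀/n = 219·277/607 = 99.9390; c·n₁/n = 121·330/607 = 65.7825
Stratum 3 (Site C): n₁ = 129, n₀ = 119, n = 248; a·n₀/n = 73·119/248 = 35.0282; c·n₁/n = 28·129/248 = 14.5645
RR_MH = (58.7216 + 99.9390 + 35.0282) / (27.4742 + 65.7825 + 14.5645) = 193.6889 / 107.8213 = 1.79639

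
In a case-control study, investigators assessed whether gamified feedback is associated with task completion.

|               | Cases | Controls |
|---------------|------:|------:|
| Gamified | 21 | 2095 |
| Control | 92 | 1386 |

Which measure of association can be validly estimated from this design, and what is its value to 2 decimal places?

Cells: a = 21, b = 2095, c = 92, d = 1386.
This is a case-control study: participants were sampled on outcome status, so risks in the source population cannot be estimated directly — relative risk is not valid here. The odds ratio is the appropriate measure.
OR = (a·d)/(b·c) = (21 × 1386) / (2095 × 92) = 29106 / 192740 = 0.15101

0.15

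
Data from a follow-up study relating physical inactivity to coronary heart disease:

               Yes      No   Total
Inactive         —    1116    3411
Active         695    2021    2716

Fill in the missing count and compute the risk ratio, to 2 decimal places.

The missing cell is in the exposed row: 3411 − 1116 = 2295.
So a = 2295, b = 1116, c = 695, d = 2021.
RR = [a/(a+b)] / [c/(c+d)] = (2295/3411) / (695/2716) = 0.67282/0.25589 = 2.62934

2.63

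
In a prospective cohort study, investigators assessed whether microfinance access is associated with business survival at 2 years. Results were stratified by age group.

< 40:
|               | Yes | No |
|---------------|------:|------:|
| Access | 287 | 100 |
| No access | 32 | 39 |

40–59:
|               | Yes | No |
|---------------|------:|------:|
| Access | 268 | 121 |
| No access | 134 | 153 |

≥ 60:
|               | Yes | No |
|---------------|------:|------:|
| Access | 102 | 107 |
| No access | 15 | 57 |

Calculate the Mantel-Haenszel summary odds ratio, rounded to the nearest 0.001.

OR_MH = Σ(aᵢdᵢ/nᵢ) / Σ(bᵢcᵢ/nᵢ), where nᵢ is the stratum total.
Stratum 1 (< 40): n = 458; a·d/n = 287·39/458 = 24.4389; b·c/n = 100·32/458 = 6.9869
Stratum 2 (40–59): n = 676; a·d/n = 268·153/676 = 60.6568; b·c/n = 121·134/676 = 23.9852
Stratum 3 (≥ 60): n = 281; a·d/n = 102·57/281 = 20.6904; b·c/n = 107·15/281 = 5.7117
OR_MH = (24.4389 + 60.6568 + 20.6904) / (6.9869 + 23.9852 + 5.7117) = 105.7861 / 36.6839 = 2.88372

2.884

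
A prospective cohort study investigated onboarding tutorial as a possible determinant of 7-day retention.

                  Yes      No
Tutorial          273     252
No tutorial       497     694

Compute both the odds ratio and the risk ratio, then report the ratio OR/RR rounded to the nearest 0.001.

Cells: a = 273, b = 252, c = 497, d = 694.
OR = (273·694)/(252·497) = 189462/125244 = 1.51274
Risk in exposed = 273/525 = 0.52000; risk in unexposed = 497/1191 = 0.41730; RR = 1.24612
OR/RR = 1.51274 / 1.24612 = 1.21397
The outcome is not rare, so the OR lies further from 1 than the RR.

1.214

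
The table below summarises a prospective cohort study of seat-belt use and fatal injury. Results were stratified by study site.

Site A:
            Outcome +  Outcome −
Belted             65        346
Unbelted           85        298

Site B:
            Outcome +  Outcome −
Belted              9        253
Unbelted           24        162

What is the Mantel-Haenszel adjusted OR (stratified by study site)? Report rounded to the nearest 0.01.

OR_MH = Σ(aᵢdᵢ/nᵢ) / Σ(bᵢcᵢ/nᵢ), where nᵢ is the stratum total.
Stratum 1 (Site A): n = 794; a·d/n = 65·298/794 = 24.3955; b·c/n = 346·85/794 = 37.0403
Stratum 2 (Site B): n = 448; a·d/n = 9·162/448 = 3.2545; b·c/n = 253·24/448 = 13.5536
OR_MH = (24.3955 + 3.2545) / (37.0403 + 13.5536) = 27.6499 / 50.5939 = 0.54651

0.55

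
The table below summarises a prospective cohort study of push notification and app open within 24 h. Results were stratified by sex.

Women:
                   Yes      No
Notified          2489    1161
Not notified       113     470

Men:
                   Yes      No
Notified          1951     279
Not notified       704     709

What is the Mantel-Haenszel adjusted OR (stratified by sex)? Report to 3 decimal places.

7.727

OR_MH = Σ(aᵢdᵢ/nᵢ) / Σ(bᵢcᵢ/nᵢ), where nᵢ is the stratum total.
Stratum 1 (Women): n = 4233; a·d/n = 2489·470/4233 = 276.3596; b·c/n = 1161·113/4233 = 30.9929
Stratum 2 (Men): n = 3643; a·d/n = 1951·709/3643 = 379.7033; b·c/n = 279·704/3643 = 53.9160
OR_MH = (276.3596 + 379.7033) / (30.9929 + 53.9160) = 656.0628 / 84.9089 = 7.72667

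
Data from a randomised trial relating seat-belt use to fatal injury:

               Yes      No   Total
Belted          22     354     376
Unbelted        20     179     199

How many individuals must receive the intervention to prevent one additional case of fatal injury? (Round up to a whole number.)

Risk in treated group = 22/376 = 0.05851; risk in control = 20/199 = 0.10050.
Absolute risk reduction = 0.10050 − 0.05851 = 0.04199
NNT = 1 / ARR = 1 / 0.04199 = 23.814 → round up → 24

24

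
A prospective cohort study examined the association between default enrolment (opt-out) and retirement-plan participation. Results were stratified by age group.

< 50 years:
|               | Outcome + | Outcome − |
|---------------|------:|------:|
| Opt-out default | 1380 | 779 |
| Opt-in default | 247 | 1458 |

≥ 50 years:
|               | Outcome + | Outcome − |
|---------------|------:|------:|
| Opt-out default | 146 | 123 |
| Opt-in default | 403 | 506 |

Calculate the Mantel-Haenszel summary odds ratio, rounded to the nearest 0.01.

6.35

OR_MH = Σ(aᵢdᵢ/nᵢ) / Σ(bᵢcᵢ/nᵢ), where nᵢ is the stratum total.
Stratum 1 (< 50 years): n = 3864; a·d/n = 1380·1458/3864 = 520.7143; b·c/n = 779·247/3864 = 49.7963
Stratum 2 (≥ 50 years): n = 1178; a·d/n = 146·506/1178 = 62.7131; b·c/n = 123·403/1178 = 42.0789
OR_MH = (520.7143 + 62.7131) / (49.7963 + 42.0789) = 583.4274 / 91.8753 = 6.35021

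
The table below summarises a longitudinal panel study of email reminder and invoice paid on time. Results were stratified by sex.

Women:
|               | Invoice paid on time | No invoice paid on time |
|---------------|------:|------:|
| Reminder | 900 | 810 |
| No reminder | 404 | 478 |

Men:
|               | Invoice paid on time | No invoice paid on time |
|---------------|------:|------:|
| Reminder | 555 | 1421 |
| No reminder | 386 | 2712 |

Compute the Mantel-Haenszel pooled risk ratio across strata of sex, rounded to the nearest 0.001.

1.548

RR_MH = Σ(aᵢ·n₀ᵢ/nᵢ) / Σ(cᵢ·n₁ᵢ/nᵢ), with n₁ᵢ = aᵢ+bᵢ (exposed), n₀ᵢ = cᵢ+dᵢ (unexposed), nᵢ = n₁ᵢ+n₀ᵢ.
Stratum 1 (Women): n₁ = 1710, n₀ = 882, n = 2592; a·n₀/n = 900·882/2592 = 306.2500; c·n₁/n = 404·1710/2592 = 266.5278
Stratum 2 (Men): n₁ = 1976, n₀ = 3098, n = 5074; a·n₀/n = 555·3098/5074 = 338.8628; c·n₁/n = 386·1976/5074 = 150.3224
RR_MH = (306.2500 + 338.8628) / (266.5278 + 150.3224) = 645.1128 / 416.8502 = 1.54759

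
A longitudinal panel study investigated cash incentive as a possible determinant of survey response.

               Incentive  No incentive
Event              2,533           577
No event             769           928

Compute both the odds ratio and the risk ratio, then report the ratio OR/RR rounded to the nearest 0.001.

2.648

Reading the table with exposure as columns: a = 2533 (Incentive, case), b = 769 (Incentive, non-case), c = 577 (No incentive, case), d = 928.
OR = (2533·928)/(769·577) = 2350624/443713 = 5.29762
Risk in exposed = 2533/3302 = 0.76711; risk in unexposed = 577/1505 = 0.38339; RR = 2.00087
OR/RR = 5.29762 / 2.00087 = 2.64766
The outcome is not rare, so the OR lies further from 1 than the RR.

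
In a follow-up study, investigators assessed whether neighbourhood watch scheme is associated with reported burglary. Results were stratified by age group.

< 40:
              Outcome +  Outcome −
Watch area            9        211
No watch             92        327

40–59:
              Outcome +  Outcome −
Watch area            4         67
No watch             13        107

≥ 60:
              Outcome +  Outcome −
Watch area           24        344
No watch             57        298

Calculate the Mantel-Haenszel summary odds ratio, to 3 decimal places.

0.270

OR_MH = Σ(aᵢdᵢ/nᵢ) / Σ(bᵢcᵢ/nᵢ), where nᵢ is the stratum total.
Stratum 1 (< 40): n = 639; a·d/n = 9·327/639 = 4.6056; b·c/n = 211·92/639 = 30.3787
Stratum 2 (40–59): n = 191; a·d/n = 4·107/191 = 2.2408; b·c/n = 67·13/191 = 4.5602
Stratum 3 (≥ 60): n = 723; a·d/n = 24·298/723 = 9.8921; b·c/n = 344·57/723 = 27.1203
OR_MH = (4.6056 + 2.2408 + 9.8921) / (30.3787 + 4.5602 + 27.1203) = 16.7386 / 62.0593 = 0.26972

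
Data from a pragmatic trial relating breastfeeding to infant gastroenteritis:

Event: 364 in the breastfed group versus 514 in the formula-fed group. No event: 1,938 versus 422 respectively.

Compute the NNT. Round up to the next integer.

3

Risk in treated group = 364/2302 = 0.15812; risk in control = 514/936 = 0.54915.
Absolute risk reduction = 0.54915 − 0.15812 = 0.39102
NNT = 1 / ARR = 1 / 0.39102 = 2.557 → round up → 3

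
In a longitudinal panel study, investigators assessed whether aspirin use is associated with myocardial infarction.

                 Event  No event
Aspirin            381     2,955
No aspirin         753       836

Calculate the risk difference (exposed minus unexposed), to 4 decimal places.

Cells: a = 381, b = 2955, c = 753, d = 836.
Risk in exposed = 381/3336 = 0.114209; risk in unexposed = 753/1589 = 0.473883.
Risk difference = 0.114209 − 0.473883 = -0.359674

-0.3597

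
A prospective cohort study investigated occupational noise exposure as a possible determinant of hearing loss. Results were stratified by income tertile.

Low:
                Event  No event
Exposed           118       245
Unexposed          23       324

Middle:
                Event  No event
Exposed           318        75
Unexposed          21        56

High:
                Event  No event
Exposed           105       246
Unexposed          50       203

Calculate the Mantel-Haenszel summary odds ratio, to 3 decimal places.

4.013

OR_MH = Σ(aᵢdᵢ/nᵢ) / Σ(bᵢcᵢ/nᵢ), where nᵢ is the stratum total.
Stratum 1 (Low): n = 710; a·d/n = 118·324/710 = 53.8479; b·c/n = 245·23/710 = 7.9366
Stratum 2 (Middle): n = 470; a·d/n = 318·56/470 = 37.8894; b·c/n = 75·21/470 = 3.3511
Stratum 3 (High): n = 604; a·d/n = 105·203/604 = 35.2897; b·c/n = 246·50/604 = 20.3642
OR_MH = (53.8479 + 37.8894 + 35.2897) / (7.9366 + 3.3511 + 20.3642) = 127.0270 / 31.6519 = 4.01325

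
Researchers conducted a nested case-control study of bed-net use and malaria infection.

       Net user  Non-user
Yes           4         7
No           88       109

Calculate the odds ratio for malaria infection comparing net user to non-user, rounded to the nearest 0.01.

0.71

Reading the table with exposure as columns: a = 4 (Net user, case), b = 88 (Net user, non-case), c = 7 (Non-user, case), d = 109.
OR = (a·d)/(b·c) = (4 × 109) / (88 × 7) = 436 / 616 = 0.70779
Exposure is associated with lower odds of malaria infection (OR = 0.71 < 1).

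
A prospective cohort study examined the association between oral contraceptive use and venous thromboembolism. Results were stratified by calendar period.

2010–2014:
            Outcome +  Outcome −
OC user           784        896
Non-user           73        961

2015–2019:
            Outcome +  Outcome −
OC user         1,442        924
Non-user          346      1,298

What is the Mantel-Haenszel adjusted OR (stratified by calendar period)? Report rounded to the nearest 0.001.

OR_MH = Σ(aᵢdᵢ/nᵢ) / Σ(bᵢcᵢ/nᵢ), where nᵢ is the stratum total.
Stratum 1 (2010–2014): n = 2714; a·d/n = 784·961/2714 = 277.6065; b·c/n = 896·73/2714 = 24.1002
Stratum 2 (2015–2019): n = 4010; a·d/n = 1442·1298/4010 = 466.7621; b·c/n = 924·346/4010 = 79.7267
OR_MH = (277.6065 + 466.7621) / (24.1002 + 79.7267) = 744.3686 / 103.8269 = 7.16932

7.169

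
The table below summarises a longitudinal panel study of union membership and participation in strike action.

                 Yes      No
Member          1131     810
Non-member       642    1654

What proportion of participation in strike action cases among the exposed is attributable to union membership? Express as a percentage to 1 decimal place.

52.0

Cells: a = 1131, b = 810, c = 642, d = 1654.
Risk in exposed = 1131/1941 = 0.58269; risk in unexposed = 642/2296 = 0.27962.
RR = 0.58269/0.27962 = 2.08389
AR% = (RR − 1)/RR × 100 = (2.08389 − 1)/2.08389 × 100 = 52.0127%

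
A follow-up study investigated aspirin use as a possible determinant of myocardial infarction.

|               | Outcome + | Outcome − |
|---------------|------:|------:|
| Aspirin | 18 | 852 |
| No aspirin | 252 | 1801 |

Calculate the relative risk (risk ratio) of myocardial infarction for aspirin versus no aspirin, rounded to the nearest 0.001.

Cells: a = 18, b = 852, c = 252, d = 1801.
Risk in exposed = 18/870 = 0.02069; risk in unexposed = 252/2053 = 0.12275.
RR = 0.02069 / 0.12275 = 0.16856
The risk is 83% lower among the exposed than among the unexposed.

0.169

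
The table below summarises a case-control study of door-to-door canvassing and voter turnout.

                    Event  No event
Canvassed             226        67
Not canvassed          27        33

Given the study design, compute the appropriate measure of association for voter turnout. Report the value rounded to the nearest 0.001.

Cells: a = 226, b = 67, c = 27, d = 33.
This is a case-control study: participants were sampled on outcome status, so risks in the source population cannot be estimated directly — relative risk is not valid here. The odds ratio is the appropriate measure.
OR = (a·d)/(b·c) = (226 × 33) / (67 × 27) = 7458 / 1809 = 4.12272

4.123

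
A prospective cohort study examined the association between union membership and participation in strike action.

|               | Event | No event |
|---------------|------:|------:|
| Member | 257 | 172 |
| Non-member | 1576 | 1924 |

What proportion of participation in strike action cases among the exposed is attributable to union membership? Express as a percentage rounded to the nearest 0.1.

24.8

Cells: a = 257, b = 172, c = 1576, d = 1924.
Risk in exposed = 257/429 = 0.59907; risk in unexposed = 1576/3500 = 0.45029.
RR = 0.59907/0.45029 = 1.33042
AR% = (RR − 1)/RR × 100 = (1.33042 − 1)/1.33042 × 100 = 24.8356%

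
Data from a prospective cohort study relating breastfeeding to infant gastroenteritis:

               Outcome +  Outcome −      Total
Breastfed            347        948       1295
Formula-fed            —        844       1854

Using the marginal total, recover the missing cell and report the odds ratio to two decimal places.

0.31

The missing cell is in the unexposed row: 1854 − 844 = 1010.
So a = 347, b = 948, c = 1010, d = 844.
OR = (a·d)/(b·c) = (347 × 844) / (948 × 1010) = 292868 / 957480 = 0.30587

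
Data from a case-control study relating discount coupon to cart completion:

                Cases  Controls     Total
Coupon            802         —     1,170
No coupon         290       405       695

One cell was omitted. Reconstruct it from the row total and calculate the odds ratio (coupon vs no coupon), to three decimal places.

3.044

The missing cell is in the exposed row: 1170 − 802 = 368.
So a = 802, b = 368, c = 290, d = 405.
OR = (a·d)/(b·c) = (802 × 405) / (368 × 290) = 324810 / 106720 = 3.04357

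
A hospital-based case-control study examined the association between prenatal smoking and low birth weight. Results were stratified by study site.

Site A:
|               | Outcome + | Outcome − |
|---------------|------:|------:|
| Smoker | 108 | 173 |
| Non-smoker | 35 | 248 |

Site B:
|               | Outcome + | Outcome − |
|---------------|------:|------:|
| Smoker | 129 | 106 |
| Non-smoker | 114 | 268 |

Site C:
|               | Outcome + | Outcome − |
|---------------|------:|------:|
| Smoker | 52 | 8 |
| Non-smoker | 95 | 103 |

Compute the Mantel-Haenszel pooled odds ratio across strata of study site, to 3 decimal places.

3.736

OR_MH = Σ(aᵢdᵢ/nᵢ) / Σ(bᵢcᵢ/nᵢ), where nᵢ is the stratum total.
Stratum 1 (Site A): n = 564; a·d/n = 108·248/564 = 47.4894; b·c/n = 173·35/564 = 10.7358
Stratum 2 (Site B): n = 617; a·d/n = 129·268/617 = 56.0324; b·c/n = 106·114/617 = 19.5851
Stratum 3 (Site C): n = 258; a·d/n = 52·103/258 = 20.7597; b·c/n = 8·95/258 = 2.9457
OR_MH = (47.4894 + 56.0324 + 20.7597) / (10.7358 + 19.5851 + 2.9457) = 124.2815 / 33.2666 = 3.73592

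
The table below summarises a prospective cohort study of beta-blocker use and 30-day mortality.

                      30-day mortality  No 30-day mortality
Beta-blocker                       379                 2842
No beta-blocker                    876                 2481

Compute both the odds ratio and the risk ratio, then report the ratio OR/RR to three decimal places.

Cells: a = 379, b = 2842, c = 876, d = 2481.
OR = (379·2481)/(2842·876) = 940299/2489592 = 0.37769
Risk in exposed = 379/3221 = 0.11767; risk in unexposed = 876/3357 = 0.26095; RR = 0.45092
OR/RR = 0.37769 / 0.45092 = 0.83761
The outcome is not rare, so the OR lies further from 1 than the RR.

0.838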